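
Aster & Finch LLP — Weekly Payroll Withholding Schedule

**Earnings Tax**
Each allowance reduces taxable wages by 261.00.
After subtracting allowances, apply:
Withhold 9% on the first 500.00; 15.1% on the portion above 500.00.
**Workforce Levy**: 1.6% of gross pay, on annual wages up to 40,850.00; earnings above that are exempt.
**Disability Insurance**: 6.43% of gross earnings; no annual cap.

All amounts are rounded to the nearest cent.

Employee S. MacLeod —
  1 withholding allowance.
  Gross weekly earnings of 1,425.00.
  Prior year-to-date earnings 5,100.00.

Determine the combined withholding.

Earnings Tax: taxable = 1,425.00 − 1×261.00 = 1,164.00
  45.00 + 15.1% × (1,164.00 − 500.00) = 45.00 + 15.1% × 664.00 = 145.26
Workforce Levy: 1.6% × 1,425.00 = 22.80
Disability Insurance: 6.43% × 1,425.00 = 91.63
Total: 145.26 + 22.80 + 91.63 = 259.69

259.69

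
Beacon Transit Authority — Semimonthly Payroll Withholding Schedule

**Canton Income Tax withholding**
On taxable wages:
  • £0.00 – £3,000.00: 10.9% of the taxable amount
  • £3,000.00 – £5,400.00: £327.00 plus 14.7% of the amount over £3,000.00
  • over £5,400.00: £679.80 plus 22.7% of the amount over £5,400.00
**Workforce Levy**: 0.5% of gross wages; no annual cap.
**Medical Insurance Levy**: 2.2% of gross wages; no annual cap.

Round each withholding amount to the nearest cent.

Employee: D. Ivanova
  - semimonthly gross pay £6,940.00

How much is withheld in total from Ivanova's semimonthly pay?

£1,216.76

Canton Income Tax: taxable = £6,940.00
  £679.80 + 22.7% × (£6,940.00 − £5,400.00) = £679.80 + 22.7% × £1,540.00 = £1,029.38
Workforce Levy: 0.5% × £6,940.00 = £34.70
Medical Insurance Levy: 2.2% × £6,940.00 = £152.68
Total: £1,029.38 + £34.70 + £152.68 = £1,216.76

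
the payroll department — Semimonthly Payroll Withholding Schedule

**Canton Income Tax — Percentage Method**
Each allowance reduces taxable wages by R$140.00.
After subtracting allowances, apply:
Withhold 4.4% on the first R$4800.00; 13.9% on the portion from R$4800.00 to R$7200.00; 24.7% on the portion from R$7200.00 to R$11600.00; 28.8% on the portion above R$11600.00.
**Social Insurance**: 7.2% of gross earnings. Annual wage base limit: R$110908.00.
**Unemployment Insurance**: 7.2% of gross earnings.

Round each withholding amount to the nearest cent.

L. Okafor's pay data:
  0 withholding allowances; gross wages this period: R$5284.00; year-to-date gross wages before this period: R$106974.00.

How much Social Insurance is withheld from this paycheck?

Social Insurance: cap R$110908.00 − YTD R$106974.00 = R$3934.00 subject; 7.2% × R$3934.00 = R$283.25

R$283.25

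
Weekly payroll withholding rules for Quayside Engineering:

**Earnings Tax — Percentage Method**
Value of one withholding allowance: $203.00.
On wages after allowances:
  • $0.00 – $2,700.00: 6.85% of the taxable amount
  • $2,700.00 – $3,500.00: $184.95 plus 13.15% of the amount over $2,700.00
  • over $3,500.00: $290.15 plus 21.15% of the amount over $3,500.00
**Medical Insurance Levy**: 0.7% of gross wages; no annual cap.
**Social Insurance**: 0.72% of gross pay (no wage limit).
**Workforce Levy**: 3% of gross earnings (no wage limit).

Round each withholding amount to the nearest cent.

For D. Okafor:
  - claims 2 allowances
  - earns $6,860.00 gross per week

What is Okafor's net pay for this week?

$5,641.87

Earnings Tax: taxable = $6,860.00 − 2×$203.00 = $6,454.00
  $290.15 + 21.15% × ($6,454.00 − $3,500.00) = $290.15 + 21.15% × $2,954.00 = $914.92
Medical Insurance Levy: 0.7% × $6,860.00 = $48.02
Social Insurance: 0.72% × $6,860.00 = $49.39
Workforce Levy: 3% × $6,860.00 = $205.80
Total withheld: $914.92 + $48.02 + $49.39 + $205.80 = $1,218.13
Net pay: $6,860.00 − $1,218.13 = $5,641.87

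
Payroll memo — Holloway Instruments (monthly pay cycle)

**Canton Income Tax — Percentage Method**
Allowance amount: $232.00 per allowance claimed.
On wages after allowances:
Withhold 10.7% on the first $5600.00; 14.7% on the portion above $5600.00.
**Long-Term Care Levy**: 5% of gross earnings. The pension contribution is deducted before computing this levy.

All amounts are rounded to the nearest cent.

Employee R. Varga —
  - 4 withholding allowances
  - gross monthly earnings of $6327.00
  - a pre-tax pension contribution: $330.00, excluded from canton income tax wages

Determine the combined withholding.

$842.23

Canton Income Tax: taxable = $6327.00 − $330.00 − 4×$232.00 = $5069.00
  10.7% × $5069.00 = $542.38
Long-Term Care Levy: 5% × $5997.00 = $299.85
Total: $542.38 + $299.85 = $842.23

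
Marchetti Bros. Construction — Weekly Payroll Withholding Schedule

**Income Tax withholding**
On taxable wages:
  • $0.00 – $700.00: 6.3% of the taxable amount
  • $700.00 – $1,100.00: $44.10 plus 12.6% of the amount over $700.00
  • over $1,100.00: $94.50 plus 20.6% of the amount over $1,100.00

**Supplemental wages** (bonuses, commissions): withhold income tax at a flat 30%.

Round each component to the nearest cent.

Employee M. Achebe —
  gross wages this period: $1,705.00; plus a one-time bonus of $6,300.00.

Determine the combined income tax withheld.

$2,109.13

Income Tax: taxable = $1,705.00
  $94.50 + 20.6% × ($1,705.00 − $1,100.00) = $94.50 + 20.6% × $605.00 = $219.13
Supplemental (30% flat on bonus): 30% × $6,300.00 = $1,890.00
Total income tax: $219.13 + $1,890.00 = $2,109.13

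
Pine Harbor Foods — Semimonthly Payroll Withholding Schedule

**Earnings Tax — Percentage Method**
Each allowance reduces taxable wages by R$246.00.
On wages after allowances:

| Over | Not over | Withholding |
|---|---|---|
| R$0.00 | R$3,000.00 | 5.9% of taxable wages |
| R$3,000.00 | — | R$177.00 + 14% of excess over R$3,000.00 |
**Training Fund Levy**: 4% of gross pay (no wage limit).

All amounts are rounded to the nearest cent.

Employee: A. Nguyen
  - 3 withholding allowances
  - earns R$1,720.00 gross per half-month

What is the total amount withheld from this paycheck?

Earnings Tax: taxable = R$1,720.00 − 3×R$246.00 = R$982.00
  5.9% × R$982.00 = R$57.94
Training Fund Levy: 4% × R$1,720.00 = R$68.80
Total: R$57.94 + R$68.80 = R$126.74

R$126.74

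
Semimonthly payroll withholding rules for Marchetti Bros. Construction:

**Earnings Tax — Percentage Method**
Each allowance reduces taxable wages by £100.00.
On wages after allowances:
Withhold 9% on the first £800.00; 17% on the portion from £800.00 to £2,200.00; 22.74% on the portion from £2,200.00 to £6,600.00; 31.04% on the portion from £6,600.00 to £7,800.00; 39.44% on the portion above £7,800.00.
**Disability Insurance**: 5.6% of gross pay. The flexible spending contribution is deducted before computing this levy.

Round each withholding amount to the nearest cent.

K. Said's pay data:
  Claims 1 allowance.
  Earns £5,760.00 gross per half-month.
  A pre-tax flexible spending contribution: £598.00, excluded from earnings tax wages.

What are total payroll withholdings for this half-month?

Earnings Tax: taxable = £5,760.00 − £598.00 − 1×£100.00 = £5,062.00
  £310.00 + 22.74% × (£5,062.00 − £2,200.00) = £310.00 + 22.74% × £2,862.00 = £960.82
Disability Insurance: 5.6% × £5,162.00 = £289.07
Total: £960.82 + £289.07 = £1,249.89

£1,249.89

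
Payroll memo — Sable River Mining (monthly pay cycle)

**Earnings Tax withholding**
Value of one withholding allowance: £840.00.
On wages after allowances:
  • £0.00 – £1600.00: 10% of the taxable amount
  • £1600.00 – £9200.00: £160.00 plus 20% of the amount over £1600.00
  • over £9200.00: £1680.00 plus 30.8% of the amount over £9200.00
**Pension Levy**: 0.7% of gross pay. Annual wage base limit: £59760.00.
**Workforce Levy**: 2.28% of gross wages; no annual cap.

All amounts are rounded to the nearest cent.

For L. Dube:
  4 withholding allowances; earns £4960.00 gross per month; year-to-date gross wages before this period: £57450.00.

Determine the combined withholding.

Earnings Tax: taxable = £4960.00 − 4×£840.00 = £1600.00
  10% × £1600.00 = £160.00
Pension Levy: cap £59760.00 − YTD £57450.00 = £2310.00 subject; 0.7% × £2310.00 = £16.17
Workforce Levy: 2.28% × £4960.00 = £113.09
Total: £160.00 + £16.17 + £113.09 = £289.26

£289.26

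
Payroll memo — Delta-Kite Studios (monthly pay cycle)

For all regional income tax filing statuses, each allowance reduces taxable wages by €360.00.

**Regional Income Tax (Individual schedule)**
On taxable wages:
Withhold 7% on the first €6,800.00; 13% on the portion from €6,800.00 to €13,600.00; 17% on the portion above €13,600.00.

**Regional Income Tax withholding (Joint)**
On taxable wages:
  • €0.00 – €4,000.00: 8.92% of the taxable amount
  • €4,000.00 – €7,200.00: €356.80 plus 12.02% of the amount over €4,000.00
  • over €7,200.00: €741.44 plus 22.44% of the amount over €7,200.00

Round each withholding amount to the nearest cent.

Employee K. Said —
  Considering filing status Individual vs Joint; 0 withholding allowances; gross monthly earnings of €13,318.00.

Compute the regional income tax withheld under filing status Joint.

Regional Income Tax (Joint): taxable = €13,318.00
  €741.44 + 22.44% × (€13,318.00 − €7,200.00) = €741.44 + 22.44% × €6,118.00 = €2,114.32

€2,114.32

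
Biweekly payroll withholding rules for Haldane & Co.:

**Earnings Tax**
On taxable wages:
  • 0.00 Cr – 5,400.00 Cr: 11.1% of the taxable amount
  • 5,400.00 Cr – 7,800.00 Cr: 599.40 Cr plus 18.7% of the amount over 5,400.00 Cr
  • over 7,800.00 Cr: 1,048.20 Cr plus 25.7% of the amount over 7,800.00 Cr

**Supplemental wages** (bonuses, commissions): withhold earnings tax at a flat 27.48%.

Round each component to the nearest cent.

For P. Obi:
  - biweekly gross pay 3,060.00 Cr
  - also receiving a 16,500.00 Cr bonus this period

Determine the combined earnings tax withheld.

Earnings Tax: taxable = 3,060.00 Cr
  11.1% × 3,060.00 Cr = 339.66 Cr
Supplemental (27.48% flat on bonus): 27.48% × 16,500.00 Cr = 4,534.20 Cr
Total earnings tax: 339.66 Cr + 4,534.20 Cr = 4,873.86 Cr

4,873.86 Cr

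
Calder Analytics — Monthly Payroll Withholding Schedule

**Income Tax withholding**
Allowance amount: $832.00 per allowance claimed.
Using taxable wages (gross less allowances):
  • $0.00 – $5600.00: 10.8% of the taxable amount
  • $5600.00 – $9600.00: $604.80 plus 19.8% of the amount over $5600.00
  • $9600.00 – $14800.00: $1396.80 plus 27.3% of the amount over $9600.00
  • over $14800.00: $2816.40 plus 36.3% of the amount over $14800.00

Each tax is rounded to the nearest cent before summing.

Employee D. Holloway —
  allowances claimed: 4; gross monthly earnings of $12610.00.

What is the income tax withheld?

$1333.84

Income Tax: taxable = $12610.00 − 4×$832.00 = $9282.00
  $604.80 + 19.8% × ($9282.00 − $5600.00) = $604.80 + 19.8% × $3682.00 = $1333.84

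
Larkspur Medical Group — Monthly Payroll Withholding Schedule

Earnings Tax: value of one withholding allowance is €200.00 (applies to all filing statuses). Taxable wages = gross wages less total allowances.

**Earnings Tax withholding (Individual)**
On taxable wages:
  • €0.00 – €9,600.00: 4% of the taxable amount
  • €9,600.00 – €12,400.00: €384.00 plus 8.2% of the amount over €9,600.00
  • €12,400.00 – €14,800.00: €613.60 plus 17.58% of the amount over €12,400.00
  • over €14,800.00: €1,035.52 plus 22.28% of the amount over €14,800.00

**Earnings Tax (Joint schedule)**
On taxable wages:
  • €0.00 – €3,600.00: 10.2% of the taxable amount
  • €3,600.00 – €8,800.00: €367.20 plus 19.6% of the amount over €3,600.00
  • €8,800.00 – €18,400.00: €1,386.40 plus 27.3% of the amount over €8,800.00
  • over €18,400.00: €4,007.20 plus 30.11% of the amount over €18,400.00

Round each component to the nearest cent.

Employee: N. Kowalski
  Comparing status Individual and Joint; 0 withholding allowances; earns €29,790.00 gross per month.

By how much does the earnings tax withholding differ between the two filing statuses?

Earnings Tax (Individual): taxable = €29,790.00
  €1,035.52 + 22.28% × (€29,790.00 − €14,800.00) = €1,035.52 + 22.28% × €14,990.00 = €4,375.29
Earnings Tax (Joint): taxable = €29,790.00
  €4,007.20 + 30.11% × (€29,790.00 − €18,400.00) = €4,007.20 + 30.11% × €11,390.00 = €7,436.73
Difference: |€4,375.29 − €7,436.73| = €3,061.44 (higher under Joint)

€3,061.44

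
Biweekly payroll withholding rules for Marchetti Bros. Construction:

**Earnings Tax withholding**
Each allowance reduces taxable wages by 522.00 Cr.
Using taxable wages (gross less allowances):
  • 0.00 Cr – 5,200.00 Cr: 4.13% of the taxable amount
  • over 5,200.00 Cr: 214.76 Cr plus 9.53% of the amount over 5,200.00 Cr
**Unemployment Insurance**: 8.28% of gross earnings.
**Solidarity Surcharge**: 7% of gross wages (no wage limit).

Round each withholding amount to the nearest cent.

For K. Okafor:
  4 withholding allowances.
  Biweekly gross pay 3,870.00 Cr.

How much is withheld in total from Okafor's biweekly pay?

664.94 Cr

Earnings Tax: taxable = 3,870.00 Cr − 4×522.00 Cr = 1,782.00 Cr
  4.13% × 1,782.00 Cr = 73.60 Cr
Unemployment Insurance: 8.28% × 3,870.00 Cr = 320.44 Cr
Solidarity Surcharge: 7% × 3,870.00 Cr = 270.90 Cr
Total: 73.60 Cr + 320.44 Cr + 270.90 Cr = 664.94 Cr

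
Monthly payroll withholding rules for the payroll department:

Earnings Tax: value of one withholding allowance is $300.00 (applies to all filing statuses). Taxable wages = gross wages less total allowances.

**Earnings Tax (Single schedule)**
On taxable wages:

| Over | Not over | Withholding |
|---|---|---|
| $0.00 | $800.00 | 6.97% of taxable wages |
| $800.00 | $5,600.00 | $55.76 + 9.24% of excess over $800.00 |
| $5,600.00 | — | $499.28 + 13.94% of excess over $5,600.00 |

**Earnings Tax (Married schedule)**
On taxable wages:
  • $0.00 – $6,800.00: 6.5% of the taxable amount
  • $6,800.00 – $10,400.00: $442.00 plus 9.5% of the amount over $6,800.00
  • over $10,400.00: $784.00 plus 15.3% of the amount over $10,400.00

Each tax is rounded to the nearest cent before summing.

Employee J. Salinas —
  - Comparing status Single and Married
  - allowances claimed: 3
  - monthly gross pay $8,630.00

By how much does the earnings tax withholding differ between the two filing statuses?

$265.85

Earnings Tax (Single): taxable = $8,630.00 − 3×$300.00 = $7,730.00
  $499.28 + 13.94% × ($7,730.00 − $5,600.00) = $499.28 + 13.94% × $2,130.00 = $796.20
Earnings Tax (Married): taxable = $8,630.00 − 3×$300.00 = $7,730.00
  $442.00 + 9.5% × ($7,730.00 − $6,800.00) = $442.00 + 9.5% × $930.00 = $530.35
Difference: |$796.20 − $530.35| = $265.85 (higher under Single)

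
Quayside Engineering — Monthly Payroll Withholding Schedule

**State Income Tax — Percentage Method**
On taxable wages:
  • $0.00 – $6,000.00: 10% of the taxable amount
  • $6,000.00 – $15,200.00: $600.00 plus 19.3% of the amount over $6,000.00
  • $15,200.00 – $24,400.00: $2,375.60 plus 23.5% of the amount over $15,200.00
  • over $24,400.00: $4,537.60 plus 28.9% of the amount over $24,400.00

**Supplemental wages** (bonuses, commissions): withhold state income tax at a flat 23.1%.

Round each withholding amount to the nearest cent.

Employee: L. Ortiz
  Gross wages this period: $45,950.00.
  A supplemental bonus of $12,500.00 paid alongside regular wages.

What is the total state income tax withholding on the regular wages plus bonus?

State Income Tax: taxable = $45,950.00
  $4,537.60 + 28.9% × ($45,950.00 − $24,400.00) = $4,537.60 + 28.9% × $21,550.00 = $10,765.55
Supplemental (23.1% flat on bonus): 23.1% × $12,500.00 = $2,887.50
Total state income tax: $10,765.55 + $2,887.50 = $13,653.05

$13,653.05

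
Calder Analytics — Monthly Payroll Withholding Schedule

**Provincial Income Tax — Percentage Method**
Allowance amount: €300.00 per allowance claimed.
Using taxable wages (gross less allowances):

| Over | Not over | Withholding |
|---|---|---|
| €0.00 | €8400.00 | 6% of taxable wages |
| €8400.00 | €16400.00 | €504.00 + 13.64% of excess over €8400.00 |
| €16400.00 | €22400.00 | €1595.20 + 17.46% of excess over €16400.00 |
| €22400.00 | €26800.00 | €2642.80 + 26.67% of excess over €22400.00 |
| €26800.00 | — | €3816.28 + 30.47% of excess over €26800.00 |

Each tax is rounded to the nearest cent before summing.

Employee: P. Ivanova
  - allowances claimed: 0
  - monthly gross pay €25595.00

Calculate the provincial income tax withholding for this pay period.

€3494.91

Provincial Income Tax: taxable = €25595.00
  €2642.80 + 26.67% × (€25595.00 − €22400.00) = €2642.80 + 26.67% × €3195.00 = €3494.91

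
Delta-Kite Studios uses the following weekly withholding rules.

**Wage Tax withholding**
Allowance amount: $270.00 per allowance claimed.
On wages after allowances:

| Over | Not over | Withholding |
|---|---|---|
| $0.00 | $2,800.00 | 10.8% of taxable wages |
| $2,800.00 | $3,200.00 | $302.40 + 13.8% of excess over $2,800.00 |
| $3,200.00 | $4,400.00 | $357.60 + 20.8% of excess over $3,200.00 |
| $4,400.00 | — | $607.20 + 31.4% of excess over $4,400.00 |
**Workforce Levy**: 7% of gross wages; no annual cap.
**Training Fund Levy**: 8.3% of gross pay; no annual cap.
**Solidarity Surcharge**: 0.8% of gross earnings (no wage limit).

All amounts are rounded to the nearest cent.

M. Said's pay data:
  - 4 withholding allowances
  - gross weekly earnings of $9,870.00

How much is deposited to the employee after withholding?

Wage Tax: taxable = $9,870.00 − 4×$270.00 = $8,790.00
  $607.20 + 31.4% × ($8,790.00 − $4,400.00) = $607.20 + 31.4% × $4,390.00 = $1,985.66
Workforce Levy: 7% × $9,870.00 = $690.90
Training Fund Levy: 8.3% × $9,870.00 = $819.21
Solidarity Surcharge: 0.8% × $9,870.00 = $78.96
Total withheld: $1,985.66 + $690.90 + $819.21 + $78.96 = $3,574.73
Net pay: $9,870.00 − $3,574.73 = $6,295.27

$6,295.27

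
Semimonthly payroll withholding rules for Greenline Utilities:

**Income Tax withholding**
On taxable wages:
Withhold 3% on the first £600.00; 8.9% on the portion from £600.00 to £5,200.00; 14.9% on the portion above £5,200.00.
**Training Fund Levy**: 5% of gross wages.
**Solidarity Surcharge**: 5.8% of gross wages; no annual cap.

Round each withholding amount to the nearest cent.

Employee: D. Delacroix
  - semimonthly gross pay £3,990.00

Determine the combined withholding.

Income Tax: taxable = £3,990.00
  £18.00 + 8.9% × (£3,990.00 − £600.00) = £18.00 + 8.9% × £3,390.00 = £319.71
Training Fund Levy: 5% × £3,990.00 = £199.50
Solidarity Surcharge: 5.8% × £3,990.00 = £231.42
Total: £319.71 + £199.50 + £231.42 = £750.63

£750.63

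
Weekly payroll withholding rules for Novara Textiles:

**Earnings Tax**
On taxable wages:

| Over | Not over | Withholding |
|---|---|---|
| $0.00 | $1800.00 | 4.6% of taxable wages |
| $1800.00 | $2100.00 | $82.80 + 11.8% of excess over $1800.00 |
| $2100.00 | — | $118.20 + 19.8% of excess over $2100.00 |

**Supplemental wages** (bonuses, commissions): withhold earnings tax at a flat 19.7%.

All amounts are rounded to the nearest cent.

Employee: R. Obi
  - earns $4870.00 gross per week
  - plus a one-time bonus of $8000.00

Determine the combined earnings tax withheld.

$2242.66

Earnings Tax: taxable = $4870.00
  $118.20 + 19.8% × ($4870.00 − $2100.00) = $118.20 + 19.8% × $2770.00 = $666.66
Supplemental (19.7% flat on bonus): 19.7% × $8000.00 = $1576.00
Total earnings tax: $666.66 + $1576.00 = $2242.66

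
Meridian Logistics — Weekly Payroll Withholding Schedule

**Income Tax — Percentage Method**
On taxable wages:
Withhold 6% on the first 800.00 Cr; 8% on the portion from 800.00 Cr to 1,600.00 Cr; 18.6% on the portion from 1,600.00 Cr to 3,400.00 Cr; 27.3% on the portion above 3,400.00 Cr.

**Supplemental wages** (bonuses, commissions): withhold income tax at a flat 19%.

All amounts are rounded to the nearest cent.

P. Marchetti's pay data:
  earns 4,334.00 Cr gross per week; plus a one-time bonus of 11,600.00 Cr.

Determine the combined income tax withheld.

Income Tax: taxable = 4,334.00 Cr
  446.80 Cr + 27.3% × (4,334.00 Cr − 3,400.00 Cr) = 446.80 Cr + 27.3% × 934.00 Cr = 701.78 Cr
Supplemental (19% flat on bonus): 19% × 11,600.00 Cr = 2,204.00 Cr
Total income tax: 701.78 Cr + 2,204.00 Cr = 2,905.78 Cr

2,905.78 Cr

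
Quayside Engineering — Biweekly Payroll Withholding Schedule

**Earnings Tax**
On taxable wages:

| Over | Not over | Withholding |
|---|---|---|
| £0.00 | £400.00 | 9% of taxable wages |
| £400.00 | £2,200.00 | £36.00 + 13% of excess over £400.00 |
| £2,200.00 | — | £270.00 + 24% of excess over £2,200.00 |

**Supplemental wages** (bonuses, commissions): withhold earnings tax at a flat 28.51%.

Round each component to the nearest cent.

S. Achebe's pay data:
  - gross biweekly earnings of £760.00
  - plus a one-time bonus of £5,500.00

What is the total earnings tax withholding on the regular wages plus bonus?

£1,650.85

Earnings Tax: taxable = £760.00
  £36.00 + 13% × (£760.00 − £400.00) = £36.00 + 13% × £360.00 = £82.80
Supplemental (28.51% flat on bonus): 28.51% × £5,500.00 = £1,568.05
Total earnings tax: £82.80 + £1,568.05 = £1,650.85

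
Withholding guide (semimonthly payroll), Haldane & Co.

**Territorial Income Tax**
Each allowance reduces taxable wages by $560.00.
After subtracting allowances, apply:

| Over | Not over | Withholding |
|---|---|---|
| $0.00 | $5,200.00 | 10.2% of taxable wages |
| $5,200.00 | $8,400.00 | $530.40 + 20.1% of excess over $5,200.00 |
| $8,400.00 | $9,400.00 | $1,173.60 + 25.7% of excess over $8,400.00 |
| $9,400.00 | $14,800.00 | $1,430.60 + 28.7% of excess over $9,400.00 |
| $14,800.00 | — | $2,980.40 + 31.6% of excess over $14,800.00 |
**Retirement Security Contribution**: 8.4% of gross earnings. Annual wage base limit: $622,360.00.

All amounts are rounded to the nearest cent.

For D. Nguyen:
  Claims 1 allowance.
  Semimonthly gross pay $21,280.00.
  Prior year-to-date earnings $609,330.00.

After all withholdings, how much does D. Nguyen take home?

$15,334.36

Territorial Income Tax: taxable = $21,280.00 − 1×$560.00 = $20,720.00
  $2,980.40 + 31.6% × ($20,720.00 − $14,800.00) = $2,980.40 + 31.6% × $5,920.00 = $4,851.12
Retirement Security Contribution: cap $622,360.00 − YTD $609,330.00 = $13,030.00 subject; 8.4% × $13,030.00 = $1,094.52
Total withheld: $4,851.12 + $1,094.52 = $5,945.64
Net pay: $21,280.00 − $5,945.64 = $15,334.36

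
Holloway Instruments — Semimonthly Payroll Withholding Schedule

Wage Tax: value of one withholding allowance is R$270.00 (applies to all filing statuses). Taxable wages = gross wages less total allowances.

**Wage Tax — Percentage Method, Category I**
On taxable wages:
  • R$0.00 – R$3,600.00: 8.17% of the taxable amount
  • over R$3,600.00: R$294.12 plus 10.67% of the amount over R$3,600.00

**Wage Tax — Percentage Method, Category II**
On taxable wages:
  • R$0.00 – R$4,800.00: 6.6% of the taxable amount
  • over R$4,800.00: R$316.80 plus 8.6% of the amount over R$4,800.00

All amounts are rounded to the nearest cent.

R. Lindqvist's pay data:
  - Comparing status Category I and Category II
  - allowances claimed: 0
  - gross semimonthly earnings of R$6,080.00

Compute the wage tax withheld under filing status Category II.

Wage Tax (Category II): taxable = R$6,080.00
  R$316.80 + 8.6% × (R$6,080.00 − R$4,800.00) = R$316.80 + 8.6% × R$1,280.00 = R$426.88

R$426.88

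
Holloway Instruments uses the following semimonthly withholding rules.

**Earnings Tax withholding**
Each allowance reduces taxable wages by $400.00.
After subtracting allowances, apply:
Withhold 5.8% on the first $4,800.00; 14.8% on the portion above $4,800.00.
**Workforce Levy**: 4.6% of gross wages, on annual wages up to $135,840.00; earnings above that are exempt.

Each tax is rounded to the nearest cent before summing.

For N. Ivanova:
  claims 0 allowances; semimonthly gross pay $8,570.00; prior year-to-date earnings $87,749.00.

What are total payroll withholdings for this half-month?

Earnings Tax: taxable = $8,570.00
  $278.40 + 14.8% × ($8,570.00 − $4,800.00) = $278.40 + 14.8% × $3,770.00 = $836.36
Workforce Levy: 4.6% × $8,570.00 = $394.22
Total: $836.36 + $394.22 = $1,230.58

$1,230.58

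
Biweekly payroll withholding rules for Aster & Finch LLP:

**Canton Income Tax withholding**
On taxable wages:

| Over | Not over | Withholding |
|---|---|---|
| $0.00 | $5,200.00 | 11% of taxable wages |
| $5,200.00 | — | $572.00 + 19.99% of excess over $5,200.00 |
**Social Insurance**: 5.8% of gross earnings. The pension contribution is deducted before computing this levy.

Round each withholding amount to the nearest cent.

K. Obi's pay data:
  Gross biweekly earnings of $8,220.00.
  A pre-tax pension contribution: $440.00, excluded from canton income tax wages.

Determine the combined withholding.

$1,538.98

Canton Income Tax: taxable = $8,220.00 − $440.00 = $7,780.00
  $572.00 + 19.99% × ($7,780.00 − $5,200.00) = $572.00 + 19.99% × $2,580.00 = $1,087.74
Social Insurance: 5.8% × $7,780.00 = $451.24
Total: $1,087.74 + $451.24 = $1,538.98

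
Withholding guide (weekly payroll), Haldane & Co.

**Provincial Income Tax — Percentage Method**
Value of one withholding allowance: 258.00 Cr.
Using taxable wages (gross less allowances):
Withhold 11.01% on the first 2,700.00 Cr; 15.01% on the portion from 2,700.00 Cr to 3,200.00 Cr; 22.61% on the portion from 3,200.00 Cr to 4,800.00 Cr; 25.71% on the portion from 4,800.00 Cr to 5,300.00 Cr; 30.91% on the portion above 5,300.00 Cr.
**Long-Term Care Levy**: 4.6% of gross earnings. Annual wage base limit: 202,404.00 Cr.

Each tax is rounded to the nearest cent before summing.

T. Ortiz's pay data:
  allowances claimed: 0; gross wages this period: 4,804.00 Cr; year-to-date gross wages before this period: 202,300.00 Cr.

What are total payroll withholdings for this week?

Provincial Income Tax: taxable = 4,804.00 Cr
  734.08 Cr + 25.71% × (4,804.00 Cr − 4,800.00 Cr) = 734.08 Cr + 25.71% × 4.00 Cr = 735.11 Cr
Long-Term Care Levy: cap 202,404.00 Cr − YTD 202,300.00 Cr = 104.00 Cr subject; 4.6% × 104.00 Cr = 4.78 Cr
Total: 735.11 Cr + 4.78 Cr = 739.89 Cr

739.89 Cr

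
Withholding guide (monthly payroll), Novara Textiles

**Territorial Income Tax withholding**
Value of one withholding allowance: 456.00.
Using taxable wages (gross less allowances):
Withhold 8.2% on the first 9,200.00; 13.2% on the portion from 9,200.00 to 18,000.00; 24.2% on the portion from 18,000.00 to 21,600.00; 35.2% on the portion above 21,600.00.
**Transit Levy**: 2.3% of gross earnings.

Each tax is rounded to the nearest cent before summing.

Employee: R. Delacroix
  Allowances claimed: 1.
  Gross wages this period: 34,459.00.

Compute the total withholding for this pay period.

7,945.62

Territorial Income Tax: taxable = 34,459.00 − 1×456.00 = 34,003.00
  2,787.20 + 35.2% × (34,003.00 − 21,600.00) = 2,787.20 + 35.2% × 12,403.00 = 7,153.06
Transit Levy: 2.3% × 34,459.00 = 792.56
Total: 7,153.06 + 792.56 = 7,945.62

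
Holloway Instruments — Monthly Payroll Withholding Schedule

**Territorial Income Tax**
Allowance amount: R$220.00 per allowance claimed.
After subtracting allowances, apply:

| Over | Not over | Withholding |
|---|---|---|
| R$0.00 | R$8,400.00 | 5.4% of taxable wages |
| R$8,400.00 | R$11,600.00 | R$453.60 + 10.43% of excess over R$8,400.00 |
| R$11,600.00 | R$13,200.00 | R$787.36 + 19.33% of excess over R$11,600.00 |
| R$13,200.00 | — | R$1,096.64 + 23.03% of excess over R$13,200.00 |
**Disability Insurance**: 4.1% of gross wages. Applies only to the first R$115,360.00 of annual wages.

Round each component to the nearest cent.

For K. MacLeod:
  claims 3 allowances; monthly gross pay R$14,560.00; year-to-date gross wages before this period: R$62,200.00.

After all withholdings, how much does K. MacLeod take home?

R$12,705.19

Territorial Income Tax: taxable = R$14,560.00 − 3×R$220.00 = R$13,900.00
  R$1,096.64 + 23.03% × (R$13,900.00 − R$13,200.00) = R$1,096.64 + 23.03% × R$700.00 = R$1,257.85
Disability Insurance: 4.1% × R$14,560.00 = R$596.96
Total withheld: R$1,257.85 + R$596.96 = R$1,854.81
Net pay: R$14,560.00 − R$1,854.81 = R$12,705.19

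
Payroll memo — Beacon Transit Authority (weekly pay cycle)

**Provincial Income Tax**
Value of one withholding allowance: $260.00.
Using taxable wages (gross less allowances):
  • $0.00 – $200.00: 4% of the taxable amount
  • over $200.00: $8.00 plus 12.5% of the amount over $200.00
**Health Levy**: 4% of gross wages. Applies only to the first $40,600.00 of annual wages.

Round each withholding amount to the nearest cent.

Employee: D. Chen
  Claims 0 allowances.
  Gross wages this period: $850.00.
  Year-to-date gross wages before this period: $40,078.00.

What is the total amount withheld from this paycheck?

$110.13

Provincial Income Tax: taxable = $850.00
  $8.00 + 12.5% × ($850.00 − $200.00) = $8.00 + 12.5% × $650.00 = $89.25
Health Levy: cap $40,600.00 − YTD $40,078.00 = $522.00 subject; 4% × $522.00 = $20.88
Total: $89.25 + $20.88 = $110.13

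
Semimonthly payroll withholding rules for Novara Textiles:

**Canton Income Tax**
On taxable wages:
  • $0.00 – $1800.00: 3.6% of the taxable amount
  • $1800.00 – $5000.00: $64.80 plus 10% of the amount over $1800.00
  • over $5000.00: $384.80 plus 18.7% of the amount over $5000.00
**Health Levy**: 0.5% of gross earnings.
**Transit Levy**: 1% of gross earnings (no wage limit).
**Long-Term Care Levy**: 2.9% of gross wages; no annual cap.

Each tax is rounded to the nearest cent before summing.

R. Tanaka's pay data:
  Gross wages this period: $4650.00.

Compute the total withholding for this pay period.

$554.40

Canton Income Tax: taxable = $4650.00
  $64.80 + 10% × ($4650.00 − $1800.00) = $64.80 + 10% × $2850.00 = $349.80
Health Levy: 0.5% × $4650.00 = $23.25
Transit Levy: 1% × $4650.00 = $46.50
Long-Term Care Levy: 2.9% × $4650.00 = $134.85
Total: $349.80 + $23.25 + $46.50 + $134.85 = $554.40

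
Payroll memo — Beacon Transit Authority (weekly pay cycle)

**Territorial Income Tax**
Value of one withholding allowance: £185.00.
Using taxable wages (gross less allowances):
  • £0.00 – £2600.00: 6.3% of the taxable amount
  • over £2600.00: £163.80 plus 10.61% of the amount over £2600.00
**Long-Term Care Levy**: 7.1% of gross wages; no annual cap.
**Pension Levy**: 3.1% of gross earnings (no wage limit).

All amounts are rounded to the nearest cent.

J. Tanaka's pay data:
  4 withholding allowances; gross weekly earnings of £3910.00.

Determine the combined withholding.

£623.10

Territorial Income Tax: taxable = £3910.00 − 4×£185.00 = £3170.00
  £163.80 + 10.61% × (£3170.00 − £2600.00) = £163.80 + 10.61% × £570.00 = £224.28
Long-Term Care Levy: 7.1% × £3910.00 = £277.61
Pension Levy: 3.1% × £3910.00 = £121.21
Total: £224.28 + £277.61 + £121.21 = £623.10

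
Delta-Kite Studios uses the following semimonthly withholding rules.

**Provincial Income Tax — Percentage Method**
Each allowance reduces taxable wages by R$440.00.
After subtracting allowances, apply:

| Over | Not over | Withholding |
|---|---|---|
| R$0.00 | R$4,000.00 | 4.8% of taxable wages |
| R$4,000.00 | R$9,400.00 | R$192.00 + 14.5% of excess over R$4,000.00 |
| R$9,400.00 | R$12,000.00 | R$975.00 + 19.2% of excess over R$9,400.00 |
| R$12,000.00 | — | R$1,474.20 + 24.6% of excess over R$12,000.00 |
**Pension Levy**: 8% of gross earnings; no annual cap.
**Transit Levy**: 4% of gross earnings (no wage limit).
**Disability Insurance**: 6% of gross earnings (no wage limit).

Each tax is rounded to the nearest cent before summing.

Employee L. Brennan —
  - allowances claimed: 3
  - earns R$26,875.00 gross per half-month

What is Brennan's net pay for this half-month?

Provincial Income Tax: taxable = R$26,875.00 − 3×R$440.00 = R$25,555.00
  R$1,474.20 + 24.6% × (R$25,555.00 − R$12,000.00) = R$1,474.20 + 24.6% × R$13,555.00 = R$4,808.73
Pension Levy: 8% × R$26,875.00 = R$2,150.00
Transit Levy: 4% × R$26,875.00 = R$1,075.00
Disability Insurance: 6% × R$26,875.00 = R$1,612.50
Total withheld: R$4,808.73 + R$2,150.00 + R$1,075.00 + R$1,612.50 = R$9,646.23
Net pay: R$26,875.00 − R$9,646.23 = R$17,228.77

R$17,228.77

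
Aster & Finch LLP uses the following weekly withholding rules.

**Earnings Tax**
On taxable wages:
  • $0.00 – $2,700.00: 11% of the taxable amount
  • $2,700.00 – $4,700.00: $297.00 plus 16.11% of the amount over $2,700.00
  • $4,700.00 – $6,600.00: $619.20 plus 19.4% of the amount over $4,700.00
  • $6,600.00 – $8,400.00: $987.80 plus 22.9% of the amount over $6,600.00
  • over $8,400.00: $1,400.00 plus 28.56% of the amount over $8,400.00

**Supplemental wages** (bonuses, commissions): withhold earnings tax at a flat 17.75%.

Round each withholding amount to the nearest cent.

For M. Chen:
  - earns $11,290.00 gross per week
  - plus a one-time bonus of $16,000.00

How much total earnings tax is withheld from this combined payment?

$5,065.38

Earnings Tax: taxable = $11,290.00
  $1,400.00 + 28.56% × ($11,290.00 − $8,400.00) = $1,400.00 + 28.56% × $2,890.00 = $2,225.38
Supplemental (17.75% flat on bonus): 17.75% × $16,000.00 = $2,840.00
Total earnings tax: $2,225.38 + $2,840.00 = $5,065.38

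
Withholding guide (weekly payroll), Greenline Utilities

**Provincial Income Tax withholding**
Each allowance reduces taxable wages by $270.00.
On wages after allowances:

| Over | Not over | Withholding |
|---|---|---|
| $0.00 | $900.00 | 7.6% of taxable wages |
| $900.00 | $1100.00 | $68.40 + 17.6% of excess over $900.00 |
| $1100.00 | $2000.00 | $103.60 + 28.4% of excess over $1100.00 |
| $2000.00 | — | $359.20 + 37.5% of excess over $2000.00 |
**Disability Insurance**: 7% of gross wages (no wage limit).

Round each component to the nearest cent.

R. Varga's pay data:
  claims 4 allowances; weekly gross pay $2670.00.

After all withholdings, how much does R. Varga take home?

$2240.34

Provincial Income Tax: taxable = $2670.00 − 4×$270.00 = $1590.00
  $103.60 + 28.4% × ($1590.00 − $1100.00) = $103.60 + 28.4% × $490.00 = $242.76
Disability Insurance: 7% × $2670.00 = $186.90
Total withheld: $242.76 + $186.90 = $429.66
Net pay: $2670.00 − $429.66 = $2240.34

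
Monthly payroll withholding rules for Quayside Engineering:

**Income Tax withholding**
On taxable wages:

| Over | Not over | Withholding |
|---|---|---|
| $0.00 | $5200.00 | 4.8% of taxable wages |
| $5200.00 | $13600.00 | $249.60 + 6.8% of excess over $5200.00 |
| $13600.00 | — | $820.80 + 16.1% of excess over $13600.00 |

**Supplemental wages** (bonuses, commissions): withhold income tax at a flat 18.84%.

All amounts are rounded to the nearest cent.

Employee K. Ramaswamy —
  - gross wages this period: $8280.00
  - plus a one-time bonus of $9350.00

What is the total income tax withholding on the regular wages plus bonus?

Income Tax: taxable = $8280.00
  $249.60 + 6.8% × ($8280.00 − $5200.00) = $249.60 + 6.8% × $3080.00 = $459.04
Supplemental (18.84% flat on bonus): 18.84% × $9350.00 = $1761.54
Total income tax: $459.04 + $1761.54 = $2220.58

$2220.58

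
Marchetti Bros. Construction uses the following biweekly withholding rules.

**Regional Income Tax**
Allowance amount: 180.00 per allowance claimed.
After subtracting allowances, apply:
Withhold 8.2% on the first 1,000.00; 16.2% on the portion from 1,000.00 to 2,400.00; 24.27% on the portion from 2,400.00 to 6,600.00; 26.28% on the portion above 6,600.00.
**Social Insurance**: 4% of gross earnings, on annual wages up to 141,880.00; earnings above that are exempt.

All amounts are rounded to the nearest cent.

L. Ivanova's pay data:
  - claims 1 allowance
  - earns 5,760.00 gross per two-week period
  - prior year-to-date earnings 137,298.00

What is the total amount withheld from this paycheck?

1,263.87

Regional Income Tax: taxable = 5,760.00 − 1×180.00 = 5,580.00
  308.80 + 24.27% × (5,580.00 − 2,400.00) = 308.80 + 24.27% × 3,180.00 = 1,080.59
Social Insurance: cap 141,880.00 − YTD 137,298.00 = 4,582.00 subject; 4% × 4,582.00 = 183.28
Total: 1,080.59 + 183.28 = 1,263.87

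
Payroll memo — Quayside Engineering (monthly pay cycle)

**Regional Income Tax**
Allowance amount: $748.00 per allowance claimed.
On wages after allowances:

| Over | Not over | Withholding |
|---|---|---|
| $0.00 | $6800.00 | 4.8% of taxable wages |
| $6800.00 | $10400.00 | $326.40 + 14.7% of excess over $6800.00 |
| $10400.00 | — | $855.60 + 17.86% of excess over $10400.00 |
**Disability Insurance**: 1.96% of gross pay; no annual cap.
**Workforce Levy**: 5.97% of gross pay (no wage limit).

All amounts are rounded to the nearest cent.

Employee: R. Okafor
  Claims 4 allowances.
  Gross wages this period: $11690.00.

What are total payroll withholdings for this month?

$1532.42

Regional Income Tax: taxable = $11690.00 − 4×$748.00 = $8698.00
  $326.40 + 14.7% × ($8698.00 − $6800.00) = $326.40 + 14.7% × $1898.00 = $605.41
Disability Insurance: 1.96% × $11690.00 = $229.12
Workforce Levy: 5.97% × $11690.00 = $697.89
Total: $605.41 + $229.12 + $697.89 = $1532.42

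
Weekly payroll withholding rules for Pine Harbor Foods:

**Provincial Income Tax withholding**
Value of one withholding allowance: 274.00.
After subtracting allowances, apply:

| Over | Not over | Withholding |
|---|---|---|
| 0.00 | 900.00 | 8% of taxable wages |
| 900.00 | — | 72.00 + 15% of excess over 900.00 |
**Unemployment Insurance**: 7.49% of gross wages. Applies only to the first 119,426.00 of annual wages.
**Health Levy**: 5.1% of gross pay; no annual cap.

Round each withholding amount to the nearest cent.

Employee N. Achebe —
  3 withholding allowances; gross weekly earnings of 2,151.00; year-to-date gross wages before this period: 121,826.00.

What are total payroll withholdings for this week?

Provincial Income Tax: taxable = 2,151.00 − 3×274.00 = 1,329.00
  72.00 + 15% × (1,329.00 − 900.00) = 72.00 + 15% × 429.00 = 136.35
Unemployment Insurance: YTD 121,826.00 ≥ cap 119,426.00 → 0.00
Health Levy: 5.1% × 2,151.00 = 109.70
Total: 136.35 + 0.00 + 109.70 = 246.05

246.05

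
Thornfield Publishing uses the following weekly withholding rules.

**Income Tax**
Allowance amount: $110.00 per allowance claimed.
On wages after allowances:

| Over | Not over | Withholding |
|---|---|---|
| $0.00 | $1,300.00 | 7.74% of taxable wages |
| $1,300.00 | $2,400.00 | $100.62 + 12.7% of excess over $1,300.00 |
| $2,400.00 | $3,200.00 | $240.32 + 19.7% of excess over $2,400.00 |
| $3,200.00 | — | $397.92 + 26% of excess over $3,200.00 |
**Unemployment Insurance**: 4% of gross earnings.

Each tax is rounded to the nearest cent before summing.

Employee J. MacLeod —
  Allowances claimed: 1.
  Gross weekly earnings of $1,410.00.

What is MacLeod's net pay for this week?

$1,252.98

Income Tax: taxable = $1,410.00 − 1×$110.00 = $1,300.00
  7.74% × $1,300.00 = $100.62
Unemployment Insurance: 4% × $1,410.00 = $56.40
Total withheld: $100.62 + $56.40 = $157.02
Net pay: $1,410.00 − $157.02 = $1,252.98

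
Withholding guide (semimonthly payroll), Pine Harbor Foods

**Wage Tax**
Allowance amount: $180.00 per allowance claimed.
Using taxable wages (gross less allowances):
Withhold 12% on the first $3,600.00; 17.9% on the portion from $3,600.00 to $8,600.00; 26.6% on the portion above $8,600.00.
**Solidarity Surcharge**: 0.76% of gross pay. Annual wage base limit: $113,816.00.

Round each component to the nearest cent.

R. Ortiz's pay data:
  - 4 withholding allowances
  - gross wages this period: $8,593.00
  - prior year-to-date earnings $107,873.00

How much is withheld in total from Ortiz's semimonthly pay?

Wage Tax: taxable = $8,593.00 − 4×$180.00 = $7,873.00
  $432.00 + 17.9% × ($7,873.00 − $3,600.00) = $432.00 + 17.9% × $4,273.00 = $1,196.87
Solidarity Surcharge: cap $113,816.00 − YTD $107,873.00 = $5,943.00 subject; 0.76% × $5,943.00 = $45.17
Total: $1,196.87 + $45.17 = $1,242.04

$1,242.04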